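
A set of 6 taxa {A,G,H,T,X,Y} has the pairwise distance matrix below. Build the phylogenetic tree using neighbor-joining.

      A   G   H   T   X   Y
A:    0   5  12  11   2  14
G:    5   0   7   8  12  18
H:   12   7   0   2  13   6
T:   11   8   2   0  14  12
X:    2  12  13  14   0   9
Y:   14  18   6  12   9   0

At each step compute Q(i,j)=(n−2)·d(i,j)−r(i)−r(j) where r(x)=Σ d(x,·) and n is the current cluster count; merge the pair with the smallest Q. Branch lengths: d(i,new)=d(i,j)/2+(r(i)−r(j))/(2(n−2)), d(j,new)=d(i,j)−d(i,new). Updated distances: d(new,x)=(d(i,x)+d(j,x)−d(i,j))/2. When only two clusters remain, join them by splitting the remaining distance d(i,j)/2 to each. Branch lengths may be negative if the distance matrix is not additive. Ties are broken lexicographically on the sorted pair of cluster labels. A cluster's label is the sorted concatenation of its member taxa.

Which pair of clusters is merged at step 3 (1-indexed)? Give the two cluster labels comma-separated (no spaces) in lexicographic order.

1. join A+X (d=2, Q=-86) ⇒ AX; edges |A|=1/4, |X|=7/4
  updated: d(AX,G)=15/2, d(AX,H)=23/2, d(AX,T)=23/2, d(AX,Y)=21/2
2. join AX+G (d=15/2, Q=-59) ⇒ AGX; edges |AX|=23/6, |G|=11/3
  updated: d(AGX,H)=11/2, d(AGX,T)=6, d(AGX,Y)=21/2
3. join AGX+T (d=6, Q=-30) ⇒ AGTX; edges |AGX|=7/2, |T|=5/2
  updated: d(AGTX,H)=3/4, d(AGTX,Y)=33/4
4. join AGTX+H (d=3/4, Q=-15) ⇒ AGHTX; edges |AGTX|=3/2, |H|=-3/4
  updated: d(AGHTX,Y)=27/4
5. join AGHTX+Y (d=27/4) ⇒ AGHTXY; edges |AGHTX|=27/8, |Y|=27/8
final tree: (((((A:1/4,X:7/4):23/6,G:11/3):7/2,T:5/2):3/2,H:-3/4):27/8,Y:27/8)
total length: 23

AGX,T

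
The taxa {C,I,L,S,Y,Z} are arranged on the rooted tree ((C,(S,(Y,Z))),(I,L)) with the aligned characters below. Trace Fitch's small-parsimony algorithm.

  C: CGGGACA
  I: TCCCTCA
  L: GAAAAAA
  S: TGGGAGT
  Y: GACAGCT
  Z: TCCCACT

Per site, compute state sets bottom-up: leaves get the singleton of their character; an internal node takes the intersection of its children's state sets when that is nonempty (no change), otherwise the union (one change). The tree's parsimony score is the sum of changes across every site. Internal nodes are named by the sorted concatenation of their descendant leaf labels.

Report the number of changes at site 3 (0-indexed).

YZ@0: {G} ∪ {T} = {G,T} (union, +1)
SYZ@0: {T} ∩ {G,T} = {T} (intersection, +0)
CSYZ@0: {C} ∪ {T} = {C,T} (union, +1)
IL@0: {T} ∪ {G} = {G,T} (union, +1)
CILSYZ@0: {C,T} ∩ {G,T} = {T} (intersection, +0)
YZ@1: {A} ∪ {C} = {A,C} (union, +1)
SYZ@1: {G} ∪ {A,C} = {A,C,G} (union, +1)
CSYZ@1: {G} ∩ {A,C,G} = {G} (intersection, +0)
IL@1: {C} ∪ {A} = {A,C} (union, +1)
CILSYZ@1: {G} ∪ {A,C} = {A,C,G} (union, +1)
YZ@2: {C} ∩ {C} = {C} (intersection, +0)
SYZ@2: {G} ∪ {C} = {C,G} (union, +1)
CSYZ@2: {G} ∩ {C,G} = {G} (intersection, +0)
IL@2: {C} ∪ {A} = {A,C} (union, +1)
CILSYZ@2: {G} ∪ {A,C} = {A,C,G} (union, +1)
YZ@3: {A} ∪ {C} = {A,C} (union, +1)
SYZ@3: {G} ∪ {A,C} = {A,C,G} (union, +1)
CSYZ@3: {G} ∩ {A,C,G} = {G} (intersection, +0)
IL@3: {C} ∪ {A} = {A,C} (union, +1)
CILSYZ@3: {G} ∪ {A,C} = {A,C,G} (union, +1)
YZ@4: {G} ∪ {A} = {A,G} (union, +1)
SYZ@4: {A} ∩ {A,G} = {A} (intersection, +0)
CSYZ@4: {A} ∩ {A} = {A} (intersection, +0)
IL@4: {T} ∪ {A} = {A,T} (union, +1)
CILSYZ@4: {A} ∩ {A,T} = {A} (intersection, +0)
YZ@5: {C} ∩ {C} = {C} (intersection, +0)
SYZ@5: {G} ∪ {C} = {C,G} (union, +1)
CSYZ@5: {C} ∩ {C,G} = {C} (intersection, +0)
IL@5: {C} ∪ {A} = {A,C} (union, +1)
CILSYZ@5: {C} ∩ {A,C} = {C} (intersection, +0)
YZ@6: {T} ∩ {T} = {T} (intersection, +0)
SYZ@6: {T} ∩ {T} = {T} (intersection, +0)
CSYZ@6: {A} ∪ {T} = {A,T} (union, +1)
IL@6: {A} ∩ {A} = {A} (intersection, +0)
CILSYZ@6: {A,T} ∩ {A} = {A} (intersection, +0)
per-site changes: [3, 4, 3, 4, 2, 2, 1]; total = 19

4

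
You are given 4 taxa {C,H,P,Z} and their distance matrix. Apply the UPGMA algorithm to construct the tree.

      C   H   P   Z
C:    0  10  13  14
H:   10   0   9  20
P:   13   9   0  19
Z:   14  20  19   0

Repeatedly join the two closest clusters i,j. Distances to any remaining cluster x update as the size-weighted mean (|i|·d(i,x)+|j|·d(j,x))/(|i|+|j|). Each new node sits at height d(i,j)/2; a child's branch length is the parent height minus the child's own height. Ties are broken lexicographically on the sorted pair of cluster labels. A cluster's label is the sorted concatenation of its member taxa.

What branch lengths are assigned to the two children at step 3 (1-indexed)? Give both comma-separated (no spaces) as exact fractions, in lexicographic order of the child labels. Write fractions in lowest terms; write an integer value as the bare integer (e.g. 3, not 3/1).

iteration 1: select H,P (d=9); attach at lengths (9/2, 9/2); label the merged cluster HP
  updated: d(C,HP)=23/2, d(HP,Z)=39/2
iteration 2: select C,HP (d=23/2); attach at lengths (23/4, 5/4); label the merged cluster CHP
  updated: d(CHP,Z)=53/3
iteration 3: select CHP,Z (d=53/3); attach at lengths (37/12, 53/6); label the merged cluster CHPZ
final tree: ((C:23/4,(H:9/2,P:9/2):5/4):37/12,Z:53/6)
total length: 335/12

37/12,53/6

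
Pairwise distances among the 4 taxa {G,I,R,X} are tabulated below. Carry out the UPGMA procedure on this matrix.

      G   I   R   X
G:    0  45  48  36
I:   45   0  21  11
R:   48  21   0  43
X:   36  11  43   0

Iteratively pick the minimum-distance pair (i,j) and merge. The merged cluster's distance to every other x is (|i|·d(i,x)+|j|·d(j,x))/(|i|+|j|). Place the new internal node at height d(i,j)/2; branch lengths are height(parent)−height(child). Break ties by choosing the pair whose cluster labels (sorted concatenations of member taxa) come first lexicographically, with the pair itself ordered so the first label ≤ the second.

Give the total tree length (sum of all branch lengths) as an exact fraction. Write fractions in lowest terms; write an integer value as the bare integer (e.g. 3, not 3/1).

1. join I+X (d=11) ⇒ IX; edges |I|=11/2, |X|=11/2
  updated: d(G,IX)=81/2, d(IX,R)=32
2. join IX+R (d=32) ⇒ IRX; edges |IX|=21/2, |R|=16
  updated: d(G,IRX)=43
3. join G+IRX (d=43) ⇒ GIRX; edges |G|=43/2, |IRX|=11/2
final tree: (G:43/2,((I:11/2,X:11/2):21/2,R:16):11/2)
total length: 129/2

129/2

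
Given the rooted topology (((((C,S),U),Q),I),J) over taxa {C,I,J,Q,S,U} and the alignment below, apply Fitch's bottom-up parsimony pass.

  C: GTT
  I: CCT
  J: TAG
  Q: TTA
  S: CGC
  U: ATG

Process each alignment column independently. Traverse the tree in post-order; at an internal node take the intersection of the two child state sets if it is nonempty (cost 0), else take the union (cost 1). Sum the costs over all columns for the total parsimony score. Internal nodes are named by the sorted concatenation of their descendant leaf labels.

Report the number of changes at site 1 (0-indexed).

3

CS@0: {G} ∪ {C} = {C,G} (union, +1)
CSU@0: {C,G} ∪ {A} = {A,C,G} (union, +1)
CQSU@0: {A,C,G} ∪ {T} = {A,C,G,T} (union, +1)
CIQSU@0: {A,C,G,T} ∩ {C} = {C} (intersection, +0)
CIJQSU@0: {C} ∪ {T} = {C,T} (union, +1)
CS@1: {T} ∪ {G} = {G,T} (union, +1)
CSU@1: {G,T} ∩ {T} = {T} (intersection, +0)
CQSU@1: {T} ∩ {T} = {T} (intersection, +0)
CIQSU@1: {T} ∪ {C} = {C,T} (union, +1)
CIJQSU@1: {C,T} ∪ {A} = {A,C,T} (union, +1)
CS@2: {T} ∪ {C} = {C,T} (union, +1)
CSU@2: {C,T} ∪ {G} = {C,G,T} (union, +1)
CQSU@2: {C,G,T} ∪ {A} = {A,C,G,T} (union, +1)
CIQSU@2: {A,C,G,T} ∩ {T} = {T} (intersection, +0)
CIJQSU@2: {T} ∪ {G} = {G,T} (union, +1)
per-site changes: [4, 3, 4]; total = 11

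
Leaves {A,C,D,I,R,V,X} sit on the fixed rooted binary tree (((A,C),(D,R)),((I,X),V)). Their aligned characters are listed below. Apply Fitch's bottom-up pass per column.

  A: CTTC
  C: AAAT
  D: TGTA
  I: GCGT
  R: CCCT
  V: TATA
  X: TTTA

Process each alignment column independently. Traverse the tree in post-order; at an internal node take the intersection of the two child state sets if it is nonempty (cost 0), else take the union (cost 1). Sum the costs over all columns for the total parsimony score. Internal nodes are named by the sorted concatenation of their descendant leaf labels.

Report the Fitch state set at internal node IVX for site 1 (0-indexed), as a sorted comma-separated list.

A,C,T

[col 0] AC: children A:{C}, C:{A} ∪→ {A,C}; cost 1
[col 0] DR: children D:{T}, R:{C} ∪→ {C,T}; cost 1
[col 0] ACDR: children AC:{A,C}, DR:{C,T} ∩→ {C}; cost 0
[col 0] IX: children I:{G}, X:{T} ∪→ {G,T}; cost 1
[col 0] IVX: children IX:{G,T}, V:{T} ∩→ {T}; cost 0
[col 0] ACDIRVX: children ACDR:{C}, IVX:{T} ∪→ {C,T}; cost 1
[col 1] AC: children A:{T}, C:{A} ∪→ {A,T}; cost 1
[col 1] DR: children D:{G}, R:{C} ∪→ {C,G}; cost 1
[col 1] ACDR: children AC:{A,T}, DR:{C,G} ∪→ {A,C,G,T}; cost 1
[col 1] IX: children I:{C}, X:{T} ∪→ {C,T}; cost 1
[col 1] IVX: children IX:{C,T}, V:{A} ∪→ {A,C,T}; cost 1
[col 1] ACDIRVX: children ACDR:{A,C,G,T}, IVX:{A,C,T} ∩→ {A,C,T}; cost 0
[col 2] AC: children A:{T}, C:{A} ∪→ {A,T}; cost 1
[col 2] DR: children D:{T}, R:{C} ∪→ {C,T}; cost 1
[col 2] ACDR: children AC:{A,T}, DR:{C,T} ∩→ {T}; cost 0
[col 2] IX: children I:{G}, X:{T} ∪→ {G,T}; cost 1
[col 2] IVX: children IX:{G,T}, V:{T} ∩→ {T}; cost 0
[col 2] ACDIRVX: children ACDR:{T}, IVX:{T} ∩→ {T}; cost 0
[col 3] AC: children A:{C}, C:{T} ∪→ {C,T}; cost 1
[col 3] DR: children D:{A}, R:{T} ∪→ {A,T}; cost 1
[col 3] ACDR: children AC:{C,T}, DR:{A,T} ∩→ {T}; cost 0
[col 3] IX: children I:{T}, X:{A} ∪→ {A,T}; cost 1
[col 3] IVX: children IX:{A,T}, V:{A} ∩→ {A}; cost 0
[col 3] ACDIRVX: children ACDR:{T}, IVX:{A} ∪→ {A,T}; cost 1
per-site changes: [4, 5, 3, 4]; total = 16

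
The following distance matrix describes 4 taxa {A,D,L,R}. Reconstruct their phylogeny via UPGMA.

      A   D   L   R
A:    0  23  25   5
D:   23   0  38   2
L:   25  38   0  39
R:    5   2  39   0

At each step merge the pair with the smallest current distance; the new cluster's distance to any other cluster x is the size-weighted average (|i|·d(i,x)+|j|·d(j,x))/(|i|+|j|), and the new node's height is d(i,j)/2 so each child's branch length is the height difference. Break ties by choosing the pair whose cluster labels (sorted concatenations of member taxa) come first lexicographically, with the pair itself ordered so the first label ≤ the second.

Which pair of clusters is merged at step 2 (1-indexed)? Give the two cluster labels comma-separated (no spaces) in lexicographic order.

step 1: merge (D,R) at d=2; branch lengths D→1, R→1; new cluster DR
  updated: d(A,DR)=14, d(DR,L)=77/2
step 2: merge (A,DR) at d=14; branch lengths A→7, DR→6; new cluster ADR
  updated: d(ADR,L)=34
step 3: merge (ADR,L) at d=34; branch lengths ADR→10, L→17; new cluster ADLR
final tree: ((A:7,(D:1,R:1):6):10,L:17)
total length: 42

A,DR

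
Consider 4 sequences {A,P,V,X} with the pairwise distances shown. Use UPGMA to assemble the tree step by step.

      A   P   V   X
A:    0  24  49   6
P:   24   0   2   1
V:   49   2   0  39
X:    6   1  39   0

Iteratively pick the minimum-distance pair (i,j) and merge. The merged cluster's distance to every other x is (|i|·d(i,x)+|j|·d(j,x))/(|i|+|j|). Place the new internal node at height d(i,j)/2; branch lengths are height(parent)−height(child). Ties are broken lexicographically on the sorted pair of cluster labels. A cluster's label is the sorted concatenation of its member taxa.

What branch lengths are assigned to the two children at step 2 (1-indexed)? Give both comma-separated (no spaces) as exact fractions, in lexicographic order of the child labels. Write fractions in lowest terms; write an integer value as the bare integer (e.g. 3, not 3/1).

15/2,7

step 1: merge (P,X) at d=1; branch lengths P→1/2, X→1/2; new cluster PX
  updated: d(A,PX)=15, d(PX,V)=41/2
step 2: merge (A,PX) at d=15; branch lengths A→15/2, PX→7; new cluster APX
  updated: d(APX,V)=30
step 3: merge (APX,V) at d=30; branch lengths APX→15/2, V→15; new cluster APVX
final tree: ((A:15/2,(P:1/2,X:1/2):7):15/2,V:15)
total length: 38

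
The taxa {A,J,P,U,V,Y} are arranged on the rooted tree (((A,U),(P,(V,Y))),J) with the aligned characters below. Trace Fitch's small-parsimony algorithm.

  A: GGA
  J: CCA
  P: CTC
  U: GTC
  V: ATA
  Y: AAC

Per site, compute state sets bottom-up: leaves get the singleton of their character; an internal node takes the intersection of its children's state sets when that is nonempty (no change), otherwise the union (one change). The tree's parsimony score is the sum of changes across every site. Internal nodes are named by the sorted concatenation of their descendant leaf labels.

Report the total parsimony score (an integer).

site 0, node AU: A={G} ∩ U={G} → {G} (+0)
site 0, node VY: V={A} ∩ Y={A} → {A} (+0)
site 0, node PVY: P={C} ∪ VY={A} → {A,C} (+1)
site 0, node APUVY: AU={G} ∪ PVY={A,C} → {A,C,G} (+1)
site 0, node AJPUVY: APUVY={A,C,G} ∩ J={C} → {C} (+0)
site 1, node AU: A={G} ∪ U={T} → {G,T} (+1)
site 1, node VY: V={T} ∪ Y={A} → {A,T} (+1)
site 1, node PVY: P={T} ∩ VY={A,T} → {T} (+0)
site 1, node APUVY: AU={G,T} ∩ PVY={T} → {T} (+0)
site 1, node AJPUVY: APUVY={T} ∪ J={C} → {C,T} (+1)
site 2, node AU: A={A} ∪ U={C} → {A,C} (+1)
site 2, node VY: V={A} ∪ Y={C} → {A,C} (+1)
site 2, node PVY: P={C} ∩ VY={A,C} → {C} (+0)
site 2, node APUVY: AU={A,C} ∩ PVY={C} → {C} (+0)
site 2, node AJPUVY: APUVY={C} ∪ J={A} → {A,C} (+1)
per-site changes: [2, 3, 3]; total = 8

8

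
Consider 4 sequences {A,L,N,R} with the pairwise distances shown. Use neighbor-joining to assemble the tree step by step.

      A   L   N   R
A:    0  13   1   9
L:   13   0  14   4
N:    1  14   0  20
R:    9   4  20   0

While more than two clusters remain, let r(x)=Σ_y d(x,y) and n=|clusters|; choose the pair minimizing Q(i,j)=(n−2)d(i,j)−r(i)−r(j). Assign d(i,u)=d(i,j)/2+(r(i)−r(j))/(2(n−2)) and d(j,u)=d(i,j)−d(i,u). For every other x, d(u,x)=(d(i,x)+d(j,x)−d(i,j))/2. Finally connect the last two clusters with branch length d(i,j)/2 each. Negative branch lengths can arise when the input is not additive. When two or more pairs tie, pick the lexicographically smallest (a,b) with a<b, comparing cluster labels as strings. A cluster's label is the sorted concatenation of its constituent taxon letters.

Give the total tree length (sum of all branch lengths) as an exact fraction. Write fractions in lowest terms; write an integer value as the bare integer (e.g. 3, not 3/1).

33/2

1. join A+N (d=1, Q=-56) ⇒ AN; edges |A|=-5/2, |N|=7/2
  updated: d(AN,L)=13, d(AN,R)=14
2. join AN+L (d=13, Q=-31) ⇒ ALN; edges |AN|=23/2, |L|=3/2
  updated: d(ALN,R)=5/2
3. join ALN+R (d=5/2) ⇒ ALNR; edges |ALN|=5/4, |R|=5/4
final tree: (((A:-5/2,N:7/2):23/2,L:3/2):5/4,R:5/4)
total length: 33/2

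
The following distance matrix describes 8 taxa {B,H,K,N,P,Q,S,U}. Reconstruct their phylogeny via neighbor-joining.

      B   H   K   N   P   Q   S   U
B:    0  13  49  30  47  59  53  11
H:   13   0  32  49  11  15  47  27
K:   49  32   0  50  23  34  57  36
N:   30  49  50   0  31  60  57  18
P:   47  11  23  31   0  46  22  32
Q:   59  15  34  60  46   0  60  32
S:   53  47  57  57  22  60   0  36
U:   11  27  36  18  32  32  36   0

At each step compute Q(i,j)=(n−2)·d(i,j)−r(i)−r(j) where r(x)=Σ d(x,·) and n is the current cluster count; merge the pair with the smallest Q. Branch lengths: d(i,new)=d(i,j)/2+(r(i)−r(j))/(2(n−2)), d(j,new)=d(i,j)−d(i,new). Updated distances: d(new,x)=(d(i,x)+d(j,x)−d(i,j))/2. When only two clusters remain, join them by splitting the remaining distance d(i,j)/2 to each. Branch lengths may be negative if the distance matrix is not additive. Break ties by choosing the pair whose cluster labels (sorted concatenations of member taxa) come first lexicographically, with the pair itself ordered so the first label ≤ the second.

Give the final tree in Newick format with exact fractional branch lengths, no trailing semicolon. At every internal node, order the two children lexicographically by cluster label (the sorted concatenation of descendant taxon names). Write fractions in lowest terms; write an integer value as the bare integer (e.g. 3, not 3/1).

(((B:375/32,U:-23/32):75/32,(((H:-13/10,Q:163/10):29/4,K:73/4):11/3,(P:1,S:21):28/3):375/32):517/64,N:517/64)

1. join P+S (d=22, Q=-412) ⇒ PS; edges |P|=1, |S|=21
  updated: d(B,PS)=39, d(H,PS)=18, d(K,PS)=29, d(N,PS)=33, d(PS,Q)=42, d(PS,U)=23
2. join H+Q (d=15, Q=-321) ⇒ HQ; edges |H|=-13/10, |Q|=163/10
  updated: d(B,HQ)=57/2, d(HQ,K)=51/2, d(HQ,N)=47, d(HQ,PS)=45/2, d(HQ,U)=22
3. join HQ+K (d=51/2, Q=-233) ⇒ HKQ; edges |HQ|=29/4, |K|=73/4
  updated: d(B,HKQ)=26, d(HKQ,N)=143/4, d(HKQ,PS)=13, d(HKQ,U)=65/4
4. join HKQ+PS (d=13, Q=-160) ⇒ HKPQS; edges |HKQ|=11/3, |PS|=28/3
  updated: d(B,HKPQS)=26, d(HKPQS,N)=223/8, d(HKPQS,U)=105/8
5. join B+U (d=11, Q=-697/8) ⇒ BU; edges |B|=375/32, |U|=-23/32
  updated: d(BU,HKPQS)=225/16, d(BU,N)=37/2
6. join BU+HKPQS (d=225/16, Q=-967/16) ⇒ BHKPQSU; edges |BU|=75/32, |HKPQS|=375/32
  updated: d(BHKPQSU,N)=517/32
7. join BHKPQSU+N (d=517/32) ⇒ BHKNPQSU; edges |BHKPQSU|=517/64, |N|=517/64
final tree: (((B:375/32,U:-23/32):75/32,(((H:-13/10,Q:163/10):29/4,K:73/4):11/3,(P:1,S:21):28/3):375/32):517/64,N:517/64)
total length: 3735/32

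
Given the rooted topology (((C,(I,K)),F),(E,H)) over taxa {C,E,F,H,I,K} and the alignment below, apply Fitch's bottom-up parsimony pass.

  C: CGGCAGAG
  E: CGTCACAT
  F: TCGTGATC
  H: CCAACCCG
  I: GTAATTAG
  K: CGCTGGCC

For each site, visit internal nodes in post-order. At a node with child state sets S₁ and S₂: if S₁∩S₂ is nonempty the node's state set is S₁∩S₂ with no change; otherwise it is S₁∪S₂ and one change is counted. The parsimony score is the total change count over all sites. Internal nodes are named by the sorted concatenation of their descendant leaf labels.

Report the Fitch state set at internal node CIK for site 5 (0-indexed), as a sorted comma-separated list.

[col 0] IK: children I:{G}, K:{C} ∪→ {C,G}; cost 1
[col 0] CIK: children C:{C}, IK:{C,G} ∩→ {C}; cost 0
[col 0] CFIK: children CIK:{C}, F:{T} ∪→ {C,T}; cost 1
[col 0] EH: children E:{C}, H:{C} ∩→ {C}; cost 0
[col 0] CEFHIK: children CFIK:{C,T}, EH:{C} ∩→ {C}; cost 0
[col 1] IK: children I:{T}, K:{G} ∪→ {G,T}; cost 1
[col 1] CIK: children C:{G}, IK:{G,T} ∩→ {G}; cost 0
[col 1] CFIK: children CIK:{G}, F:{C} ∪→ {C,G}; cost 1
[col 1] EH: children E:{G}, H:{C} ∪→ {C,G}; cost 1
[col 1] CEFHIK: children CFIK:{C,G}, EH:{C,G} ∩→ {C,G}; cost 0
[col 2] IK: children I:{A}, K:{C} ∪→ {A,C}; cost 1
[col 2] CIK: children C:{G}, IK:{A,C} ∪→ {A,C,G}; cost 1
[col 2] CFIK: children CIK:{A,C,G}, F:{G} ∩→ {G}; cost 0
[col 2] EH: children E:{T}, H:{A} ∪→ {A,T}; cost 1
[col 2] CEFHIK: children CFIK:{G}, EH:{A,T} ∪→ {A,G,T}; cost 1
[col 3] IK: children I:{A}, K:{T} ∪→ {A,T}; cost 1
[col 3] CIK: children C:{C}, IK:{A,T} ∪→ {A,C,T}; cost 1
[col 3] CFIK: children CIK:{A,C,T}, F:{T} ∩→ {T}; cost 0
[col 3] EH: children E:{C}, H:{A} ∪→ {A,C}; cost 1
[col 3] CEFHIK: children CFIK:{T}, EH:{A,C} ∪→ {A,C,T}; cost 1
[col 4] IK: children I:{T}, K:{G} ∪→ {G,T}; cost 1
[col 4] CIK: children C:{A}, IK:{G,T} ∪→ {A,G,T}; cost 1
[col 4] CFIK: children CIK:{A,G,T}, F:{G} ∩→ {G}; cost 0
[col 4] EH: children E:{A}, H:{C} ∪→ {A,C}; cost 1
[col 4] CEFHIK: children CFIK:{G}, EH:{A,C} ∪→ {A,C,G}; cost 1
[col 5] IK: children I:{T}, K:{G} ∪→ {G,T}; cost 1
[col 5] CIK: children C:{G}, IK:{G,T} ∩→ {G}; cost 0
[col 5] CFIK: children CIK:{G}, F:{A} ∪→ {A,G}; cost 1
[col 5] EH: children E:{C}, H:{C} ∩→ {C}; cost 0
[col 5] CEFHIK: children CFIK:{A,G}, EH:{C} ∪→ {A,C,G}; cost 1
[col 6] IK: children I:{A}, K:{C} ∪→ {A,C}; cost 1
[col 6] CIK: children C:{A}, IK:{A,C} ∩→ {A}; cost 0
[col 6] CFIK: children CIK:{A}, F:{T} ∪→ {A,T}; cost 1
[col 6] EH: children E:{A}, H:{C} ∪→ {A,C}; cost 1
[col 6] CEFHIK: children CFIK:{A,T}, EH:{A,C} ∩→ {A}; cost 0
[col 7] IK: children I:{G}, K:{C} ∪→ {C,G}; cost 1
[col 7] CIK: children C:{G}, IK:{C,G} ∩→ {G}; cost 0
[col 7] CFIK: children CIK:{G}, F:{C} ∪→ {C,G}; cost 1
[col 7] EH: children E:{T}, H:{G} ∪→ {G,T}; cost 1
[col 7] CEFHIK: children CFIK:{C,G}, EH:{G,T} ∩→ {G}; cost 0
per-site changes: [2, 3, 4, 4, 4, 3, 3, 3]; total = 26

G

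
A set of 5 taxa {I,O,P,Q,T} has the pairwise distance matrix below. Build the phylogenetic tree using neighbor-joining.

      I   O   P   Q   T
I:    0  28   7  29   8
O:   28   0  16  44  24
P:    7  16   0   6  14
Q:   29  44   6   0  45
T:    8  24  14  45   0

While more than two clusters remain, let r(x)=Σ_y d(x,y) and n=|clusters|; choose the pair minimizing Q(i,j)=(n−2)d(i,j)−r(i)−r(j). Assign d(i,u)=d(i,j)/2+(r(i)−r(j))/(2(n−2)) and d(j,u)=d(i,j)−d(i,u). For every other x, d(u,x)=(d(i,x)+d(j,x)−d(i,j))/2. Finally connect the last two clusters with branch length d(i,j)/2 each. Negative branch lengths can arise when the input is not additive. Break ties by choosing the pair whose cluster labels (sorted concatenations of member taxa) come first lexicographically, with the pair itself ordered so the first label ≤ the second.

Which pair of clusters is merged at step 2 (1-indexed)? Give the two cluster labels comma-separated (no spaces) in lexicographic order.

step 1: merge (P,Q) at d=6, Q=-149; branch lengths P→-21/2, Q→33/2; new cluster PQ
  updated: d(I,PQ)=15, d(O,PQ)=27, d(PQ,T)=53/2
step 2: merge (I,T) at d=8, Q=-187/2; branch lengths I→17/8, T→47/8; new cluster IT
  updated: d(IT,O)=22, d(IT,PQ)=67/4
step 3: merge (IT,O) at d=22, Q=-263/4; branch lengths IT→47/8, O→129/8; new cluster IOT
  updated: d(IOT,PQ)=87/8
step 4: merge (IOT,PQ) at d=87/8; branch lengths IOT→87/16, PQ→87/16; new cluster IOPQT
final tree: (((I:17/8,T:47/8):47/8,O:129/8):87/16,(P:-21/2,Q:33/2):87/16)
total length: 375/8

I,T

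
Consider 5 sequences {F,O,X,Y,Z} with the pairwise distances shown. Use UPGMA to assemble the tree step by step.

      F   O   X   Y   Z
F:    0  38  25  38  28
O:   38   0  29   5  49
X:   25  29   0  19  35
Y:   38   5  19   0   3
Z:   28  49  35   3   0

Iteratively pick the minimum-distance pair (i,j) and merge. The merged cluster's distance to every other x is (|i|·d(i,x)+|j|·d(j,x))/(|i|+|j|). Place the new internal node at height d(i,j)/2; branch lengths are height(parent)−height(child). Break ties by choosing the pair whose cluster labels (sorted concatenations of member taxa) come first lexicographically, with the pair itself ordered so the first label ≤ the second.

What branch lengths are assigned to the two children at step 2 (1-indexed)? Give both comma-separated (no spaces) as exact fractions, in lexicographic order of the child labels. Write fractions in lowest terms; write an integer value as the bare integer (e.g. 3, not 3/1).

step 1: merge (Y,Z) at d=3; branch lengths Y→3/2, Z→3/2; new cluster YZ
  updated: d(F,YZ)=33, d(O,YZ)=27, d(X,YZ)=27
step 2: merge (F,X) at d=25; branch lengths F→25/2, X→25/2; new cluster FX
  updated: d(FX,O)=67/2, d(FX,YZ)=30
step 3: merge (O,YZ) at d=27; branch lengths O→27/2, YZ→12; new cluster OYZ
  updated: d(FX,OYZ)=187/6
step 4: merge (FX,OYZ) at d=187/6; branch lengths FX→37/12, OYZ→25/12; new cluster FOXYZ
final tree: ((F:25/2,X:25/2):37/12,(O:27/2,(Y:3/2,Z:3/2):12):25/12)
total length: 176/3

25/2,25/2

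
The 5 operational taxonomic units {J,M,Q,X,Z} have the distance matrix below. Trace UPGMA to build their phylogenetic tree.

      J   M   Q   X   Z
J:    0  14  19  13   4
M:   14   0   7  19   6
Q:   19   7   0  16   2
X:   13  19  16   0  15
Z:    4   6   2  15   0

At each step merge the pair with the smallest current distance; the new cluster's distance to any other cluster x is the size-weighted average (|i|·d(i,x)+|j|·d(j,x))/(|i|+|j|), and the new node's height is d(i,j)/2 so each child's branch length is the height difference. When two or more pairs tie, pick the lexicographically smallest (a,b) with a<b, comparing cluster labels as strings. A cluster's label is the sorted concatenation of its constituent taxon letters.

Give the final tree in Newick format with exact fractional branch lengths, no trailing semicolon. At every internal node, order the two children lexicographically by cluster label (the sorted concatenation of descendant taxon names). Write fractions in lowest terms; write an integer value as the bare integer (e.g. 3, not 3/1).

((J:37/6,(M:13/4,(Q:1,Z:1):9/4):35/12):41/24,X:63/8)

1. join Q+Z (d=2) ⇒ QZ; edges |Q|=1, |Z|=1
  updated: d(J,QZ)=23/2, d(M,QZ)=13/2, d(QZ,X)=31/2
2. join M+QZ (d=13/2) ⇒ MQZ; edges |M|=13/4, |QZ|=9/4
  updated: d(J,MQZ)=37/3, d(MQZ,X)=50/3
3. join J+MQZ (d=37/3) ⇒ JMQZ; edges |J|=37/6, |MQZ|=35/12
  updated: d(JMQZ,X)=63/4
4. join JMQZ+X (d=63/4) ⇒ JMQXZ; edges |JMQZ|=41/24, |X|=63/8
final tree: ((J:37/6,(M:13/4,(Q:1,Z:1):9/4):35/12):41/24,X:63/8)
total length: 157/6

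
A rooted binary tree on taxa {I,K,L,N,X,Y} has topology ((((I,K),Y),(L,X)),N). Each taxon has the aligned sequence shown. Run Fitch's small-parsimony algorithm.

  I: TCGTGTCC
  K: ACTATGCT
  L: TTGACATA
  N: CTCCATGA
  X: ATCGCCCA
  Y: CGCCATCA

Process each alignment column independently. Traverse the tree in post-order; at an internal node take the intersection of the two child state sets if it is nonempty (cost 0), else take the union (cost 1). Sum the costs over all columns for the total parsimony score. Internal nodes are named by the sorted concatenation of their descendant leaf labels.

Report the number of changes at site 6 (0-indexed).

IK@0: {T} ∪ {A} = {A,T} (union, +1)
IKY@0: {A,T} ∪ {C} = {A,C,T} (union, +1)
LX@0: {T} ∪ {A} = {A,T} (union, +1)
IKLXY@0: {A,C,T} ∩ {A,T} = {A,T} (intersection, +0)
IKLNXY@0: {A,T} ∪ {C} = {A,C,T} (union, +1)
IK@1: {C} ∩ {C} = {C} (intersection, +0)
IKY@1: {C} ∪ {G} = {C,G} (union, +1)
LX@1: {T} ∩ {T} = {T} (intersection, +0)
IKLXY@1: {C,G} ∪ {T} = {C,G,T} (union, +1)
IKLNXY@1: {C,G,T} ∩ {T} = {T} (intersection, +0)
IK@2: {G} ∪ {T} = {G,T} (union, +1)
IKY@2: {G,T} ∪ {C} = {C,G,T} (union, +1)
LX@2: {G} ∪ {C} = {C,G} (union, +1)
IKLXY@2: {C,G,T} ∩ {C,G} = {C,G} (intersection, +0)
IKLNXY@2: {C,G} ∩ {C} = {C} (intersection, +0)
IK@3: {T} ∪ {A} = {A,T} (union, +1)
IKY@3: {A,T} ∪ {C} = {A,C,T} (union, +1)
LX@3: {A} ∪ {G} = {A,G} (union, +1)
IKLXY@3: {A,C,T} ∩ {A,G} = {A} (intersection, +0)
IKLNXY@3: {A} ∪ {C} = {A,C} (union, +1)
IK@4: {G} ∪ {T} = {G,T} (union, +1)
IKY@4: {G,T} ∪ {A} = {A,G,T} (union, +1)
LX@4: {C} ∩ {C} = {C} (intersection, +0)
IKLXY@4: {A,G,T} ∪ {C} = {A,C,G,T} (union, +1)
IKLNXY@4: {A,C,G,T} ∩ {A} = {A} (intersection, +0)
IK@5: {T} ∪ {G} = {G,T} (union, +1)
IKY@5: {G,T} ∩ {T} = {T} (intersection, +0)
LX@5: {A} ∪ {C} = {A,C} (union, +1)
IKLXY@5: {T} ∪ {A,C} = {A,C,T} (union, +1)
IKLNXY@5: {A,C,T} ∩ {T} = {T} (intersection, +0)
IK@6: {C} ∩ {C} = {C} (intersection, +0)
IKY@6: {C} ∩ {C} = {C} (intersection, +0)
LX@6: {T} ∪ {C} = {C,T} (union, +1)
IKLXY@6: {C} ∩ {C,T} = {C} (intersection, +0)
IKLNXY@6: {C} ∪ {G} = {C,G} (union, +1)
IK@7: {C} ∪ {T} = {C,T} (union, +1)
IKY@7: {C,T} ∪ {A} = {A,C,T} (union, +1)
LX@7: {A} ∩ {A} = {A} (intersection, +0)
IKLXY@7: {A,C,T} ∩ {A} = {A} (intersection, +0)
IKLNXY@7: {A} ∩ {A} = {A} (intersection, +0)
per-site changes: [4, 2, 3, 4, 3, 3, 2, 2]; total = 23

2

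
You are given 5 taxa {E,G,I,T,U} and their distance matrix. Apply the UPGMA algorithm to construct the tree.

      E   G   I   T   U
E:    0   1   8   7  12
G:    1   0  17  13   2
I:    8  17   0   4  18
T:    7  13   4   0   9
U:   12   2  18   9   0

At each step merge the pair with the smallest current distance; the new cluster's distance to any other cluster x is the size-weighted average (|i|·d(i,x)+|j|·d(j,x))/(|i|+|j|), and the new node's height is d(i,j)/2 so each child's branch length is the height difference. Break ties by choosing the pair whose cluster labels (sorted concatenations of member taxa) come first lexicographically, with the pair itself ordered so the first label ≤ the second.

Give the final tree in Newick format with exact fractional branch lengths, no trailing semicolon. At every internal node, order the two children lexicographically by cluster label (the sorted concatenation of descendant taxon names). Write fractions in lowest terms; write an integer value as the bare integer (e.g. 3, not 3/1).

(((E:1/2,G:1/2):3,U:7/2):5/2,(I:2,T:2):4)

step 1: merge (E,G) at d=1; branch lengths E→1/2, G→1/2; new cluster EG
  updated: d(EG,I)=25/2, d(EG,T)=10, d(EG,U)=7
step 2: merge (I,T) at d=4; branch lengths I→2, T→2; new cluster IT
  updated: d(EG,IT)=45/4, d(IT,U)=27/2
step 3: merge (EG,U) at d=7; branch lengths EG→3, U→7/2; new cluster EGU
  updated: d(EGU,IT)=12
step 4: merge (EGU,IT) at d=12; branch lengths EGU→5/2, IT→4; new cluster EGITU
final tree: (((E:1/2,G:1/2):3,U:7/2):5/2,(I:2,T:2):4)
total length: 18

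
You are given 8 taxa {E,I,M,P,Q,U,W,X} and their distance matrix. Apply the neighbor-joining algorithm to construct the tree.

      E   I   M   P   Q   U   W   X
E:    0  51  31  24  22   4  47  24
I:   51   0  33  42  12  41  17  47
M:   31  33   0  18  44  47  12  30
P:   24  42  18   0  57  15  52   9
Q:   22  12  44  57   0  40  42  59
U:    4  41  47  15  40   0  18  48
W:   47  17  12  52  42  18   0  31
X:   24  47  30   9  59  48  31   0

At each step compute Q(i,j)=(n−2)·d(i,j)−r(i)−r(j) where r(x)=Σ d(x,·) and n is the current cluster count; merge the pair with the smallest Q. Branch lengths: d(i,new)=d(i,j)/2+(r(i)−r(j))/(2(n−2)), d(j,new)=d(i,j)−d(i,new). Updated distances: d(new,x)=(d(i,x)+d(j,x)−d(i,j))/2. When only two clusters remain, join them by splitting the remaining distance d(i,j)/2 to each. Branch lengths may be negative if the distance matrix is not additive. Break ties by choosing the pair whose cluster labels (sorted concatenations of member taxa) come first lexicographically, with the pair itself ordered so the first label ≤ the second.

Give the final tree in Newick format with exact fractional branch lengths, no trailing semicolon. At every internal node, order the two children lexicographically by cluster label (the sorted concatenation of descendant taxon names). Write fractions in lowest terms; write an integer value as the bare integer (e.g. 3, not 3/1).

(((((E:7/5,U:13/5):43/4,(P:25/8,X:47/8):21/2):139/16,(I:13/4,Q:35/4):261/16):91/16,M:55/8):41/16,W:41/16)

1. join I+Q (d=12, Q=-447) ⇒ IQ; edges |I|=13/4, |Q|=35/4
  updated: d(E,IQ)=61/2, d(IQ,M)=65/2, d(IQ,P)=87/2, d(IQ,U)=69/2, d(IQ,W)=47/2, d(IQ,X)=47
2. join E+U (d=4, Q=-307) ⇒ EU; edges |E|=7/5, |U|=13/5
  updated: d(EU,IQ)=61/2, d(EU,M)=37, d(EU,P)=35/2, d(EU,W)=61/2, d(EU,X)=34
3. join P+X (d=9, Q=-255) ⇒ PX; edges |P|=25/8, |X|=47/8
  updated: d(EU,PX)=85/4, d(IQ,PX)=163/4, d(M,PX)=39/2, d(PX,W)=37
4. join EU+PX (d=85/4, Q=-174) ⇒ EPUX; edges |EU|=43/4, |PX|=21/2
  updated: d(EPUX,IQ)=25, d(EPUX,M)=141/8, d(EPUX,W)=185/8
5. join EPUX+IQ (d=25, Q=-387/4) ⇒ EIPQUX; edges |EPUX|=139/16, |IQ|=261/16
  updated: d(EIPQUX,M)=201/16, d(EIPQUX,W)=173/16
6. join EIPQUX+M (d=201/16, Q=-283/8) ⇒ EIMPQUX; edges |EIPQUX|=91/16, |M|=55/8
  updated: d(EIMPQUX,W)=41/8
7. join EIMPQUX+W (d=41/8) ⇒ EIMPQUWX; edges |EIMPQUX|=41/16, |W|=41/16
final tree: (((((E:7/5,U:13/5):43/4,(P:25/8,X:47/8):21/2):139/16,(I:13/4,Q:35/4):261/16):91/16,M:55/8):41/16,W:41/16)
total length: 1423/16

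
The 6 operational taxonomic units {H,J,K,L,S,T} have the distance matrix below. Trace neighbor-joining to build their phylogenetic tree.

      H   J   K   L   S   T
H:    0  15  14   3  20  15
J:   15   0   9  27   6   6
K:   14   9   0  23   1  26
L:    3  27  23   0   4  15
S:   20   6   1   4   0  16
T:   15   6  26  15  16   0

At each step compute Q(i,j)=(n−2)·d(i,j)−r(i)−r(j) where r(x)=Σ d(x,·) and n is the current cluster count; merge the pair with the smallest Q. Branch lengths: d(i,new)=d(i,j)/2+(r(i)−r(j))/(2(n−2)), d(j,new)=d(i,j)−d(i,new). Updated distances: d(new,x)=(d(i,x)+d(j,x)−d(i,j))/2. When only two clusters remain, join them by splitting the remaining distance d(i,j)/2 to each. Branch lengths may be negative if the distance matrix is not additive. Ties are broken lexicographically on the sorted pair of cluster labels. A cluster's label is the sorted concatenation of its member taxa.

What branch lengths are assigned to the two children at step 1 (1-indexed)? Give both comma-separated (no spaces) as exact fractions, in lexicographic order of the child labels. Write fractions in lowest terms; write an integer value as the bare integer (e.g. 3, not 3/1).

7/8,17/8

iteration 1: select H,L (d=3, Q=-127); attach at lengths (7/8, 17/8); label the merged cluster HL
  updated: d(HL,J)=39/2, d(HL,K)=17, d(HL,S)=21/2, d(HL,T)=27/2
iteration 2: select J,T (d=6, Q=-84); attach at lengths (-1/2, 13/2); label the merged cluster JT
  updated: d(HL,JT)=27/2, d(JT,K)=29/2, d(JT,S)=8
iteration 3: select HL,JT (d=27/2, Q=-50); attach at lengths (8, 11/2); label the merged cluster HJLT
  updated: d(HJLT,K)=9, d(HJLT,S)=5/2
iteration 4: select HJLT,K (d=9, Q=-25/2); attach at lengths (21/4, 15/4); label the merged cluster HJKLT
  updated: d(HJKLT,S)=-11/4
iteration 5: select HJKLT,S (d=-11/4); attach at lengths (-11/8, -11/8); label the merged cluster HJKLST
final tree: ((((H:7/8,L:17/8):8,(J:-1/2,T:13/2):11/2):21/4,K:15/4):-11/8,S:-11/8)
total length: 115/4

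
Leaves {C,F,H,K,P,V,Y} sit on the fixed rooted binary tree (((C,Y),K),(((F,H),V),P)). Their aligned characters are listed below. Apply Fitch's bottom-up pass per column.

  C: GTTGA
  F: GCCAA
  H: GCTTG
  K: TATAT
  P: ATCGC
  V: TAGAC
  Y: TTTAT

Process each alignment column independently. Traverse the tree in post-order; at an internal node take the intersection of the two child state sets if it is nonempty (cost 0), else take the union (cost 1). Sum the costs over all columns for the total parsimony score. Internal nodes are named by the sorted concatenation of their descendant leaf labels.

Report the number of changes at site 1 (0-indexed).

[col 0] CY: children C:{G}, Y:{T} ∪→ {G,T}; cost 1
[col 0] CKY: children CY:{G,T}, K:{T} ∩→ {T}; cost 0
[col 0] FH: children F:{G}, H:{G} ∩→ {G}; cost 0
[col 0] FHV: children FH:{G}, V:{T} ∪→ {G,T}; cost 1
[col 0] FHPV: children FHV:{G,T}, P:{A} ∪→ {A,G,T}; cost 1
[col 0] CFHKPVY: children CKY:{T}, FHPV:{A,G,T} ∩→ {T}; cost 0
[col 1] CY: children C:{T}, Y:{T} ∩→ {T}; cost 0
[col 1] CKY: children CY:{T}, K:{A} ∪→ {A,T}; cost 1
[col 1] FH: children F:{C}, H:{C} ∩→ {C}; cost 0
[col 1] FHV: children FH:{C}, V:{A} ∪→ {A,C}; cost 1
[col 1] FHPV: children FHV:{A,C}, P:{T} ∪→ {A,C,T}; cost 1
[col 1] CFHKPVY: children CKY:{A,T}, FHPV:{A,C,T} ∩→ {A,T}; cost 0
[col 2] CY: children C:{T}, Y:{T} ∩→ {T}; cost 0
[col 2] CKY: children CY:{T}, K:{T} ∩→ {T}; cost 0
[col 2] FH: children F:{C}, H:{T} ∪→ {C,T}; cost 1
[col 2] FHV: children FH:{C,T}, V:{G} ∪→ {C,G,T}; cost 1
[col 2] FHPV: children FHV:{C,G,T}, P:{C} ∩→ {C}; cost 0
[col 2] CFHKPVY: children CKY:{T}, FHPV:{C} ∪→ {C,T}; cost 1
[col 3] CY: children C:{G}, Y:{A} ∪→ {A,G}; cost 1
[col 3] CKY: children CY:{A,G}, K:{A} ∩→ {A}; cost 0
[col 3] FH: children F:{A}, H:{T} ∪→ {A,T}; cost 1
[col 3] FHV: children FH:{A,T}, V:{A} ∩→ {A}; cost 0
[col 3] FHPV: children FHV:{A}, P:{G} ∪→ {A,G}; cost 1
[col 3] CFHKPVY: children CKY:{A}, FHPV:{A,G} ∩→ {A}; cost 0
[col 4] CY: children C:{A}, Y:{T} ∪→ {A,T}; cost 1
[col 4] CKY: children CY:{A,T}, K:{T} ∩→ {T}; cost 0
[col 4] FH: children F:{A}, H:{G} ∪→ {A,G}; cost 1
[col 4] FHV: children FH:{A,G}, V:{C} ∪→ {A,C,G}; cost 1
[col 4] FHPV: children FHV:{A,C,G}, P:{C} ∩→ {C}; cost 0
[col 4] CFHKPVY: children CKY:{T}, FHPV:{C} ∪→ {C,T}; cost 1
per-site changes: [3, 3, 3, 3, 4]; total = 16

3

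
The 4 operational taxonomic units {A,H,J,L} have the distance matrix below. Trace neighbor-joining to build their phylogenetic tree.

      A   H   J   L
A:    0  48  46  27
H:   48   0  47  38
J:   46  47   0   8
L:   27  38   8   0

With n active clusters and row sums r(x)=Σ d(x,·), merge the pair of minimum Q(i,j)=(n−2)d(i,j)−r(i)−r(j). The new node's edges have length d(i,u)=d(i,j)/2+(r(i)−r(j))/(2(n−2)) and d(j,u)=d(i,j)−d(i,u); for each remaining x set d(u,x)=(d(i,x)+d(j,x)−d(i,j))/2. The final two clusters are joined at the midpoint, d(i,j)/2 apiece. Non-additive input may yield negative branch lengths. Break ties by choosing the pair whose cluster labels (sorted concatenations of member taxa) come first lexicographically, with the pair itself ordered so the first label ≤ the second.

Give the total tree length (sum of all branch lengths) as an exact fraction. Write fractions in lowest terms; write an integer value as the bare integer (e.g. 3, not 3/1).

step 1: merge (A,H) at d=48, Q=-158; branch lengths A→21, H→27; new cluster AH
  updated: d(AH,J)=45/2, d(AH,L)=17/2
step 2: merge (AH,J) at d=45/2, Q=-39; branch lengths AH→23/2, J→11; new cluster AHJ
  updated: d(AHJ,L)=-3
step 3: merge (AHJ,L) at d=-3; branch lengths AHJ→-3/2, L→-3/2; new cluster AHJL
final tree: (((A:21,H:27):23/2,J:11):-3/2,L:-3/2)
total length: 135/2

135/2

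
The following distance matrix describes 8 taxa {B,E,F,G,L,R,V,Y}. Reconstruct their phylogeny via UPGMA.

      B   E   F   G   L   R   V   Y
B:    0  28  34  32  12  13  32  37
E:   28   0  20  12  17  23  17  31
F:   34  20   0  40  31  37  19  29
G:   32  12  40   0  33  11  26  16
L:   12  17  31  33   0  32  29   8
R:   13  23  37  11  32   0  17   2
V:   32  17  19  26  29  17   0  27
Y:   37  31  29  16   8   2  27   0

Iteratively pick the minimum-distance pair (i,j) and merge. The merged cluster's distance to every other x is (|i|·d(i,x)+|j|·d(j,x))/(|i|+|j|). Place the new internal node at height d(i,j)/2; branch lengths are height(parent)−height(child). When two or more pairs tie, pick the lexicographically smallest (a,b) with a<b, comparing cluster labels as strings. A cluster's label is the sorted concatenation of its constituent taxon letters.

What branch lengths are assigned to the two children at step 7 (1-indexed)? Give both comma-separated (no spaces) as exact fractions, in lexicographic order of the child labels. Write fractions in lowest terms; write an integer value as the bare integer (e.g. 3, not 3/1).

iteration 1: select R,Y (d=2); attach at lengths (1, 1); label the merged cluster RY
  updated: d(B,RY)=25, d(E,RY)=27, d(F,RY)=33, d(G,RY)=27/2, d(L,RY)=20, d(RY,V)=22
iteration 2: select B,L (d=12); attach at lengths (6, 6); label the merged cluster BL
  updated: d(BL,E)=45/2, d(BL,F)=65/2, d(BL,G)=65/2, d(BL,RY)=45/2, d(BL,V)=61/2
iteration 3: select E,G (d=12); attach at lengths (6, 6); label the merged cluster EG
  updated: d(BL,EG)=55/2, d(EG,F)=30, d(EG,RY)=81/4, d(EG,V)=43/2
iteration 4: select F,V (d=19); attach at lengths (19/2, 19/2); label the merged cluster FV
  updated: d(BL,FV)=63/2, d(EG,FV)=103/4, d(FV,RY)=55/2
iteration 5: select EG,RY (d=81/4); attach at lengths (33/8, 73/8); label the merged cluster EGRY
  updated: d(BL,EGRY)=25, d(EGRY,FV)=213/8
iteration 6: select BL,EGRY (d=25); attach at lengths (13/2, 19/8); label the merged cluster BEGLRY
  updated: d(BEGLRY,FV)=113/4
iteration 7: select BEGLRY,FV (d=113/4); attach at lengths (13/8, 37/8); label the merged cluster BEFGLRVY
final tree: (((B:6,L:6):13/2,((E:6,G:6):33/8,(R:1,Y:1):73/8):19/8):13/8,(F:19/2,V:19/2):37/8)
total length: 587/8

13/8,37/8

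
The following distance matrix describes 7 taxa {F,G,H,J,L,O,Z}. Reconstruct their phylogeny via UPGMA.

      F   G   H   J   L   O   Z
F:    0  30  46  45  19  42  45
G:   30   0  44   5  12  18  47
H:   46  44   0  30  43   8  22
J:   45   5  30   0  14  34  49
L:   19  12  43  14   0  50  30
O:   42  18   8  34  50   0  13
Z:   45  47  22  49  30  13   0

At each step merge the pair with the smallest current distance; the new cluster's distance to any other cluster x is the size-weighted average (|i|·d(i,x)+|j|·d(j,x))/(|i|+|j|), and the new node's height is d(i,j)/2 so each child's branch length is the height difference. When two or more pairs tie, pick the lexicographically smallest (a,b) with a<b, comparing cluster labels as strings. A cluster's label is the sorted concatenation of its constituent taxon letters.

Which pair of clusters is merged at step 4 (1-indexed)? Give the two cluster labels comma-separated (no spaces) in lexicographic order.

HO,Z

iteration 1: select G,J (d=5); attach at lengths (5/2, 5/2); label the merged cluster GJ
  updated: d(F,GJ)=75/2, d(GJ,H)=37, d(GJ,L)=13, d(GJ,O)=26, d(GJ,Z)=48
iteration 2: select H,O (d=8); attach at lengths (4, 4); label the merged cluster HO
  updated: d(F,HO)=44, d(GJ,HO)=63/2, d(HO,L)=93/2, d(HO,Z)=35/2
iteration 3: select GJ,L (d=13); attach at lengths (4, 13/2); label the merged cluster GJL
  updated: d(F,GJL)=94/3, d(GJL,HO)=73/2, d(GJL,Z)=42
iteration 4: select HO,Z (d=35/2); attach at lengths (19/4, 35/4); label the merged cluster HOZ
  updated: d(F,HOZ)=133/3, d(GJL,HOZ)=115/3
iteration 5: select F,GJL (d=94/3); attach at lengths (47/3, 55/6); label the merged cluster FGJL
  updated: d(FGJL,HOZ)=239/6
iteration 6: select FGJL,HOZ (d=239/6); attach at lengths (17/4, 67/6); label the merged cluster FGHJLOZ
final tree: ((F:47/3,((G:5/2,J:5/2):4,L:13/2):55/6):17/4,((H:4,O:4):19/4,Z:35/4):67/6)
total length: 309/4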